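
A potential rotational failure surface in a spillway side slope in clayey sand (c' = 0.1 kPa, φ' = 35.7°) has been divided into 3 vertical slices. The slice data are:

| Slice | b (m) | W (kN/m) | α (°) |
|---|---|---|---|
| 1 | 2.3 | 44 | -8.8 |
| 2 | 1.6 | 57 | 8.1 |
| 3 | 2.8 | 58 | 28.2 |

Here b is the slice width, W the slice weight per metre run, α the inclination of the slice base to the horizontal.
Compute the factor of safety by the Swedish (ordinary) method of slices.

Ordinary method of slices: FS = Σ[c'·Δl_i + (W_i cosα_i)·tanφ'] / Σ W_i sinα_i, with Δl_i = b_i / cosα_i.
Slice 1: Δl = 2.3/cos(-8.8°) = 2.327 m; N'_1 = 44·cos(-8.8°) = 43.5; c'Δl = 0.23; W sinα = -6.7
Slice 2: Δl = 1.6/cos8.1° = 1.616 m; N'_2 = 57·cos8.1° = 56.4; c'Δl = 0.16; W sinα = 8.0
Slice 3: Δl = 2.8/cos28.2° = 3.177 m; N'_3 = 58·cos28.2° = 51.1; c'Δl = 0.32; W sinα = 27.4
Σc'Δl = 0.7 kN/m; ΣN' = 151.0 kN/m; ΣW sinα = 28.7 kN/m
Resisting = 0.7 + 151.0·tan35.7° = 0.7 + 108.5 = 109.2 kN/m
FS = 109.2 / 28.7 = 3.805

FS = 3.81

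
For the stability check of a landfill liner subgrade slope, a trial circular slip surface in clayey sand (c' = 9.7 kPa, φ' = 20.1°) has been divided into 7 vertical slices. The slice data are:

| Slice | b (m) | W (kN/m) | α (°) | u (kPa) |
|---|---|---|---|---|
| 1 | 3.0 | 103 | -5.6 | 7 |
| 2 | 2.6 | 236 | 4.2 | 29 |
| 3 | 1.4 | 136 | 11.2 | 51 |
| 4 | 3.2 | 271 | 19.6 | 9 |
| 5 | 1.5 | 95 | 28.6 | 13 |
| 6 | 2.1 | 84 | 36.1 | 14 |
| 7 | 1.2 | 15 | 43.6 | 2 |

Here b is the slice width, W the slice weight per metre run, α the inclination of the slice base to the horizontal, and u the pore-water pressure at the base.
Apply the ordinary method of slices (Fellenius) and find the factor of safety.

FS = 1.69

Ordinary method of slices: FS = Σ[c'·Δl_i + (W_i cosα_i − u_i·Δl_i)·tanφ'] / Σ W_i sinα_i, with Δl_i = b_i / cosα_i.
Slice 1: Δl = 3.0/cos(-5.6°) = 3.014 m; N'_1 = 103·cos(-5.6°) − 7·3.014 = 81.4; c'Δl = 29.24; W sinα = -10.1
Slice 2: Δl = 2.6/cos4.2° = 2.607 m; N'_2 = 236·cos4.2° − 29·2.607 = 159.8; c'Δl = 25.29; W sinα = 17.3
Slice 3: Δl = 1.4/cos11.2° = 1.427 m; N'_3 = 136·cos11.2° − 51·1.427 = 60.6; c'Δl = 13.84; W sinα = 26.4
Slice 4: Δl = 3.2/cos19.6° = 3.397 m; N'_4 = 271·cos19.6° − 9·3.397 = 224.7; c'Δl = 32.95; W sinα = 90.9
Slice 5: Δl = 1.5/cos28.6° = 1.708 m; N'_5 = 95·cos28.6° − 13·1.708 = 61.2; c'Δl = 16.57; W sinα = 45.5
Slice 6: Δl = 2.1/cos36.1° = 2.599 m; N'_6 = 84·cos36.1° − 14·2.599 = 31.5; c'Δl = 25.21; W sinα = 49.5
Slice 7: Δl = 1.2/cos43.6° = 1.657 m; N'_7 = 15·cos43.6° − 2·1.657 = 7.5; c'Δl = 16.07; W sinα = 10.3
Σc'Δl = 159.2 kN/m; ΣN' = 626.8 kN/m; ΣW sinα = 229.9 kN/m
Resisting = 159.2 + 626.8·tan20.1° = 159.2 + 229.4 = 388.5 kN/m
FS = 388.5 / 229.9 = 1.690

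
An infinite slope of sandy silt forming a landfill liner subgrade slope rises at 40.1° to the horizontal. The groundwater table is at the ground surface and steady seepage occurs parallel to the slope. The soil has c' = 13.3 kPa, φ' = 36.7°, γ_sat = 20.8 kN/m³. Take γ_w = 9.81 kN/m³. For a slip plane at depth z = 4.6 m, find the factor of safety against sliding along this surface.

With seepage parallel to the slope and the water table at the surface, the effective normal stress on the slip plane uses the buoyant unit weight γ' = γ_sat − γ_w while the driving shear stress uses γ_sat:
FS = [c' + γ' z cos²β tanφ'] / [γ_sat z sinβ cosβ]
γ' = 20.8 − 9.81 = 10.99 kN/m³
Numerator = 13.3 + 10.99·4.6·cos²40.1°·tan36.7° = 13.3 + 10.99·4.6·0.5851·0.7454 = 35.348 kPa
Denominator = 20.8·4.6·sin40.1°·cos40.1° = 20.8·4.6·0.6441·0.7649 = 47.142 kPa
FS = 35.348 / 47.142 = 0.750

FS = 0.75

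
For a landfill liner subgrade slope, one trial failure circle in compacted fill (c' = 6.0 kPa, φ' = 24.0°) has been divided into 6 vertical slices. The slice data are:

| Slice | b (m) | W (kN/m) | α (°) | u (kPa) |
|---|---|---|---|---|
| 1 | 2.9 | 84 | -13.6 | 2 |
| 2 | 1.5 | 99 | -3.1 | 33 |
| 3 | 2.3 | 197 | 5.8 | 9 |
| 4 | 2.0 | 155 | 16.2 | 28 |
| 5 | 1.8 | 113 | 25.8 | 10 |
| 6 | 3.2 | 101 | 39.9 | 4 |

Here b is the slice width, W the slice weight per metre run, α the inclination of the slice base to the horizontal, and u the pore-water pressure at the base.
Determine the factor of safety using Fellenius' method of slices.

FS = 2.16

Ordinary method of slices: FS = Σ[c'·Δl_i + (W_i cosα_i − u_i·Δl_i)·tanφ'] / Σ W_i sinα_i, with Δl_i = b_i / cosα_i.
Slice 1: Δl = 2.9/cos(-13.6°) = 2.984 m; N'_1 = 84·cos(-13.6°) − 2·2.984 = 75.7; c'Δl = 17.90; W sinα = -19.8
Slice 2: Δl = 1.5/cos(-3.1°) = 1.502 m; N'_2 = 99·cos(-3.1°) − 33·1.502 = 49.3; c'Δl = 9.01; W sinα = -5.4
Slice 3: Δl = 2.3/cos5.8° = 2.312 m; N'_3 = 197·cos5.8° − 9·2.312 = 175.2; c'Δl = 13.87; W sinα = 19.9
Slice 4: Δl = 2.0/cos16.2° = 2.083 m; N'_4 = 155·cos16.2° − 28·2.083 = 90.5; c'Δl = 12.50; W sinα = 43.2
Slice 5: Δl = 1.8/cos25.8° = 1.999 m; N'_5 = 113·cos25.8° − 10·1.999 = 81.7; c'Δl = 12.00; W sinα = 49.2
Slice 6: Δl = 3.2/cos39.9° = 4.171 m; N'_6 = 101·cos39.9° − 4·4.171 = 60.8; c'Δl = 25.03; W sinα = 64.8
Σc'Δl = 90.3 kN/m; ΣN' = 533.2 kN/m; ΣW sinα = 152.0 kN/m
Resisting = 90.3 + 533.2·tan24.0° = 90.3 + 237.4 = 327.7 kN/m
FS = 327.7 / 152.0 = 2.156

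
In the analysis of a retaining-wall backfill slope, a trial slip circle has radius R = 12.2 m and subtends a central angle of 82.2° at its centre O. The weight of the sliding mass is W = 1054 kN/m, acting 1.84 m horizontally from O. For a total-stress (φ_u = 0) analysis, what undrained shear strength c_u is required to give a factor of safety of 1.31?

FS = c_u·L_a·R / (W·d), so c_u = FS·W·d / (L_a·R).
Arc length L_a = R·θ = 12.2·(82.2°·π/180) = 12.2·1.4347 = 17.50 m
c_u = 1.31·1054·1.84 / (17.50·12.2) = 2540.6 / 213.53 = 11.90 kPa

c_u = 11.9 kPa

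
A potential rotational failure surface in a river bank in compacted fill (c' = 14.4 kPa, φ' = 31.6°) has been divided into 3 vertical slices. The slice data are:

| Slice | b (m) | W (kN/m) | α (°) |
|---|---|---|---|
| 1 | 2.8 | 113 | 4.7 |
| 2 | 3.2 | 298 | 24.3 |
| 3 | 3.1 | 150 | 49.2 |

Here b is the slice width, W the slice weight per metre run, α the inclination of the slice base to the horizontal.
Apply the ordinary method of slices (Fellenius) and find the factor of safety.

FS = 1.86

Ordinary method of slices: FS = Σ[c'·Δl_i + (W_i cosα_i)·tanφ'] / Σ W_i sinα_i, with Δl_i = b_i / cosα_i.
Slice 1: Δl = 2.8/cos4.7° = 2.809 m; N'_1 = 113·cos4.7° = 112.6; c'Δl = 40.46; W sinα = 9.3
Slice 2: Δl = 3.2/cos24.3° = 3.511 m; N'_2 = 298·cos24.3° = 271.6; c'Δl = 50.56; W sinα = 122.6
Slice 3: Δl = 3.1/cos49.2° = 4.744 m; N'_3 = 150·cos49.2° = 98.0; c'Δl = 68.32; W sinα = 113.5
Σc'Δl = 159.3 kN/m; ΣN' = 482.2 kN/m; ΣW sinα = 245.4 kN/m
Resisting = 159.3 + 482.2·tan31.6° = 159.3 + 296.7 = 456.0 kN/m
FS = 456.0 / 245.4 = 1.858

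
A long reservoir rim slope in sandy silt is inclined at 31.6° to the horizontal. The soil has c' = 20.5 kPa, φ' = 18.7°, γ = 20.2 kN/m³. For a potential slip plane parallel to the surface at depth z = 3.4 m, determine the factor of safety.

For an infinite slope with a slip plane parallel to the surface (no pore pressure): FS = [c' + γz cos²β tanφ'] / [γz sinβ cosβ].
γz = 20.2·3.4 = 68.68 kN/m²
Numerator = 20.5 + 68.68·cos²31.6°·tan18.7° = 20.5 + 68.68·0.7254·0.3385 = 37.364 kPa
Denominator = 68.68·sin31.6°·cos31.6° = 68.68·0.5240·0.8517 = 30.651 kPa
FS = 37.364 / 30.651 = 1.219

FS = 1.22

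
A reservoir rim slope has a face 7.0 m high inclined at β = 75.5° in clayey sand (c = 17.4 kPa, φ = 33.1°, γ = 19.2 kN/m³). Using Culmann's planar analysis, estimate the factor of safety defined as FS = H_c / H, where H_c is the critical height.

H_c = (4c/γ) · sinβ cosφ / [1 − cos(β − φ)]
    = (4·17.4/19.2) · sin75.5°·cos33.1° / [1 − cos42.4°]
    = 3.625 · 0.8110 / 0.2615 = 11.24 m
FS = H_c / H = 11.24 / 7.0 = 1.606

FS = 1.61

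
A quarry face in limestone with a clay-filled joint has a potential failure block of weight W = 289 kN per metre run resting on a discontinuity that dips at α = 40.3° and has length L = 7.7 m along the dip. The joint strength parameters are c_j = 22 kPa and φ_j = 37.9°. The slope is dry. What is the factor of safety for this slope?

Resolving the block weight along and normal to the plane and applying the Mohr–Coulomb strength on the joint:
N' = W cosα = 289·cos40.3° = 220.4 kN/m
Driving force T = W sinα = 289·sin40.3° = 186.9 kN/m
Resisting force R = c_j·L + N'·tanφ_j = 22·7.7 + 220.4·tan37.9° = 169.4 + 171.6 = 341.0 kN/m
FS = R / T = 341.0 / 186.9 = 1.824

FS = 1.82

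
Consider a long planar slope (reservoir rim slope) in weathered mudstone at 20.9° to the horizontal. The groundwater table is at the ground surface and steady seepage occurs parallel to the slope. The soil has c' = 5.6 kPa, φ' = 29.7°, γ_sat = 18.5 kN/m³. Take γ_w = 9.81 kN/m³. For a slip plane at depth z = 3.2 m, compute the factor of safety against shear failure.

FS = 0.99

With seepage parallel to the slope and the water table at the surface, the effective normal stress on the slip plane uses the buoyant unit weight γ' = γ_sat − γ_w while the driving shear stress uses γ_sat:
FS = [c' + γ' z cos²β tanφ'] / [γ_sat z sinβ cosβ]
γ' = 18.5 − 9.81 = 8.69 kN/m³
Numerator = 5.6 + 8.69·3.2·cos²20.9°·tan29.7° = 5.6 + 8.69·3.2·0.8727·0.5704 = 19.443 kPa
Denominator = 18.5·3.2·sin20.9°·cos20.9° = 18.5·3.2·0.3567·0.9342 = 19.729 kPa
FS = 19.443 / 19.729 = 0.985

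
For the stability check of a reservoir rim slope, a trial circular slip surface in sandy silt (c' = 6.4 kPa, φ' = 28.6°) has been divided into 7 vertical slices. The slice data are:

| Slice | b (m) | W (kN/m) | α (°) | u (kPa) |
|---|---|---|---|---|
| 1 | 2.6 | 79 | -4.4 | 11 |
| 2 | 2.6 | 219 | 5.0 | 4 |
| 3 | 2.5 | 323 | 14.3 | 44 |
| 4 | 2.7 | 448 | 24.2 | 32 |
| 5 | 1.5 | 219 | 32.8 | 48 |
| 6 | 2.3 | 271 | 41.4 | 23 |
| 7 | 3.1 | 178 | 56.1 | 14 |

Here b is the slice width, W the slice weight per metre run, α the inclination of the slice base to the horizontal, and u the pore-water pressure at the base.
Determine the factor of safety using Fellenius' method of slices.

Ordinary method of slices: FS = Σ[c'·Δl_i + (W_i cosα_i − u_i·Δl_i)·tanφ'] / Σ W_i sinα_i, with Δl_i = b_i / cosα_i.
Slice 1: Δl = 2.6/cos(-4.4°) = 2.608 m; N'_1 = 79·cos(-4.4°) − 11·2.608 = 50.1; c'Δl = 16.69; W sinα = -6.1
Slice 2: Δl = 2.6/cos5.0° = 2.610 m; N'_2 = 219·cos5.0° − 4·2.610 = 207.7; c'Δl = 16.70; W sinα = 19.1
Slice 3: Δl = 2.5/cos14.3° = 2.580 m; N'_3 = 323·cos14.3° − 44·2.580 = 199.5; c'Δl = 16.51; W sinα = 79.8
Slice 4: Δl = 2.7/cos24.2° = 2.960 m; N'_4 = 448·cos24.2° − 32·2.960 = 313.9; c'Δl = 18.94; W sinα = 183.6
Slice 5: Δl = 1.5/cos32.8° = 1.785 m; N'_5 = 219·cos32.8° − 48·1.785 = 98.4; c'Δl = 11.42; W sinα = 118.6
Slice 6: Δl = 2.3/cos41.4° = 3.066 m; N'_6 = 271·cos41.4° − 23·3.066 = 132.8; c'Δl = 19.62; W sinα = 179.2
Slice 7: Δl = 3.1/cos56.1° = 5.558 m; N'_7 = 178·cos56.1° − 14·5.558 = 21.5; c'Δl = 35.57; W sinα = 147.7
Σc'Δl = 135.5 kN/m; ΣN' = 1023.8 kN/m; ΣW sinα = 722.0 kN/m
Resisting = 135.5 + 1023.8·tan28.6° = 135.5 + 558.2 = 693.7 kN/m
FS = 693.7 / 722.0 = 0.961

FS = 0.96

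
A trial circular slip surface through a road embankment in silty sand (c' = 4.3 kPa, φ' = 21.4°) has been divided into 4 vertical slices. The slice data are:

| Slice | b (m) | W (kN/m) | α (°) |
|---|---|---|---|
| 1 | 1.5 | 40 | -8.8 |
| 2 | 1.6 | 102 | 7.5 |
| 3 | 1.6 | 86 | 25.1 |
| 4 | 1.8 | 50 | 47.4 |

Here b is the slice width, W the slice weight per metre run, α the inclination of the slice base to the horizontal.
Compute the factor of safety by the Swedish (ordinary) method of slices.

Ordinary method of slices: FS = Σ[c'·Δl_i + (W_i cosα_i)·tanφ'] / Σ W_i sinα_i, with Δl_i = b_i / cosα_i.
Slice 1: Δl = 1.5/cos(-8.8°) = 1.518 m; N'_1 = 40·cos(-8.8°) = 39.5; c'Δl = 6.53; W sinα = -6.1
Slice 2: Δl = 1.6/cos7.5° = 1.614 m; N'_2 = 102·cos7.5° = 101.1; c'Δl = 6.94; W sinα = 13.3
Slice 3: Δl = 1.6/cos25.1° = 1.767 m; N'_3 = 86·cos25.1° = 77.9; c'Δl = 7.60; W sinα = 36.5
Slice 4: Δl = 1.8/cos47.4° = 2.659 m; N'_4 = 50·cos47.4° = 33.8; c'Δl = 11.43; W sinα = 36.8
Σc'Δl = 32.5 kN/m; ΣN' = 252.4 kN/m; ΣW sinα = 80.5 kN/m
Resisting = 32.5 + 252.4·tan21.4° = 32.5 + 98.9 = 131.4 kN/m
FS = 131.4 / 80.5 = 1.633

FS = 1.63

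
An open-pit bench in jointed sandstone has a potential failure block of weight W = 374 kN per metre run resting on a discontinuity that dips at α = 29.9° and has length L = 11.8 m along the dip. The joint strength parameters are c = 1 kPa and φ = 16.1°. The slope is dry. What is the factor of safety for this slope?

FS = 0.57

Resolving the block weight along and normal to the plane and applying the Mohr–Coulomb strength on the joint:
N' = W cosα = 374·cos29.9° = 324.2 kN/m
Driving force T = W sinα = 374·sin29.9° = 186.4 kN/m
Resisting force R = c·L + N'·tanφ = 1·11.8 + 324.2·tan16.1° = 11.8 + 93.6 = 105.4 kN/m
FS = R / T = 105.4 / 186.4 = 0.565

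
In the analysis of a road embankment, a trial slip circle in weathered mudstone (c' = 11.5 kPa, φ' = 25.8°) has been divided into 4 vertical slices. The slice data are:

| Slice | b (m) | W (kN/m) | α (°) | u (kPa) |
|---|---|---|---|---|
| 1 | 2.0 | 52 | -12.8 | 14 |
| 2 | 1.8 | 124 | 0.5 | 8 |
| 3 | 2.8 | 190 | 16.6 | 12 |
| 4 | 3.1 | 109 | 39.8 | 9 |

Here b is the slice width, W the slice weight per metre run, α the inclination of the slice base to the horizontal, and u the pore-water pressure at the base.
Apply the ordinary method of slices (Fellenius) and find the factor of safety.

FS = 2.48

Ordinary method of slices: FS = Σ[c'·Δl_i + (W_i cosα_i − u_i·Δl_i)·tanφ'] / Σ W_i sinα_i, with Δl_i = b_i / cosα_i.
Slice 1: Δl = 2.0/cos(-12.8°) = 2.051 m; N'_1 = 52·cos(-12.8°) − 14·2.051 = 22.0; c'Δl = 23.59; W sinα = -11.5
Slice 2: Δl = 1.8/cos0.5° = 1.800 m; N'_2 = 124·cos0.5° − 8·1.800 = 109.6; c'Δl = 20.70; W sinα = 1.1
Slice 3: Δl = 2.8/cos16.6° = 2.922 m; N'_3 = 190·cos16.6° − 12·2.922 = 147.0; c'Δl = 33.60; W sinα = 54.3
Slice 4: Δl = 3.1/cos39.8° = 4.035 m; N'_4 = 109·cos39.8° − 9·4.035 = 47.4; c'Δl = 46.40; W sinα = 69.8
Σc'Δl = 124.3 kN/m; ΣN' = 326.0 kN/m; ΣW sinα = 113.6 kN/m
Resisting = 124.3 + 326.0·tan25.8° = 124.3 + 157.6 = 281.9 kN/m
FS = 281.9 / 113.6 = 2.481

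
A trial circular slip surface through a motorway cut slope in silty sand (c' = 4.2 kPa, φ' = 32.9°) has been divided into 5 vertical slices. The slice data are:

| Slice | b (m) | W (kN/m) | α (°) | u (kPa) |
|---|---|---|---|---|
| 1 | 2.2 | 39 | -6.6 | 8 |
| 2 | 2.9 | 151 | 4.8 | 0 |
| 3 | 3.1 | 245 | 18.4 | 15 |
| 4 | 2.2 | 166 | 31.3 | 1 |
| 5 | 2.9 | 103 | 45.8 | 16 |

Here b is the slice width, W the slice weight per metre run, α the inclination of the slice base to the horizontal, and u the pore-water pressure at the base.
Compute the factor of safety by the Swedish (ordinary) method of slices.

FS = 1.57

Ordinary method of slices: FS = Σ[c'·Δl_i + (W_i cosα_i − u_i·Δl_i)·tanφ'] / Σ W_i sinα_i, with Δl_i = b_i / cosα_i.
Slice 1: Δl = 2.2/cos(-6.6°) = 2.215 m; N'_1 = 39·cos(-6.6°) − 8·2.215 = 21.0; c'Δl = 9.30; W sinα = -4.5
Slice 2: Δl = 2.9/cos4.8° = 2.910 m; N'_2 = 151·cos4.8° − 0·2.910 = 150.5; c'Δl = 12.22; W sinα = 12.6
Slice 3: Δl = 3.1/cos18.4° = 3.267 m; N'_3 = 245·cos18.4° − 15·3.267 = 183.5; c'Δl = 13.72; W sinα = 77.3
Slice 4: Δl = 2.2/cos31.3° = 2.575 m; N'_4 = 166·cos31.3° − 1·2.575 = 139.3; c'Δl = 10.81; W sinα = 86.2
Slice 5: Δl = 2.9/cos45.8° = 4.160 m; N'_5 = 103·cos45.8° − 16·4.160 = 5.3; c'Δl = 17.47; W sinα = 73.8
Σc'Δl = 63.5 kN/m; ΣN' = 499.5 kN/m; ΣW sinα = 245.6 kN/m
Resisting = 63.5 + 499.5·tan32.9° = 63.5 + 323.1 = 386.7 kN/m
FS = 386.7 / 245.6 = 1.575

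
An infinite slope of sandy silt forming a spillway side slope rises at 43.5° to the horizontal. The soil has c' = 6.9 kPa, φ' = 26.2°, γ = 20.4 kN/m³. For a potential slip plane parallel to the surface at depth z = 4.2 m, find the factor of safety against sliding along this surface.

For an infinite slope with a slip plane parallel to the surface (no pore pressure): FS = [c' + γz cos²β tanφ'] / [γz sinβ cosβ].
γz = 20.4·4.2 = 85.68 kN/m²
Numerator = 6.9 + 85.68·cos²43.5°·tan26.2° = 6.9 + 85.68·0.5262·0.4921 = 29.083 kPa
Denominator = 85.68·sin43.5°·cos43.5° = 85.68·0.6884·0.7254 = 42.781 kPa
FS = 29.083 / 42.781 = 0.680

FS = 0.68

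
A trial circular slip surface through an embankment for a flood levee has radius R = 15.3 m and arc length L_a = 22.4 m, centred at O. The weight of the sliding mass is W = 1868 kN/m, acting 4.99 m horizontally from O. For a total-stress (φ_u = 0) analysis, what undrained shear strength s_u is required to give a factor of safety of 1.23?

FS = s_u·L_a·R / (W·d), so s_u = FS·W·d / (L_a·R).
s_u = 1.23·1868·4.99 / (22.40·15.3) = 11465.2 / 342.72 = 33.45 kPa

s_u = 33.5 kPa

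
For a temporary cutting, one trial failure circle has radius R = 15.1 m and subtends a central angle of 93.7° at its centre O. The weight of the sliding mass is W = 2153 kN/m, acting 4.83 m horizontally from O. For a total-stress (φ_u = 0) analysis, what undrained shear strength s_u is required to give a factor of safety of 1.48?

FS = s_u·L_a·R / (W·d), so s_u = FS·W·d / (L_a·R).
Arc length L_a = R·θ = 15.1·(93.7°·π/180) = 15.1·1.6354 = 24.69 m
s_u = 1.48·2153·4.83 / (24.69·15.1) = 15390.5 / 372.88 = 41.27 kPa

s_u = 41.3 kPa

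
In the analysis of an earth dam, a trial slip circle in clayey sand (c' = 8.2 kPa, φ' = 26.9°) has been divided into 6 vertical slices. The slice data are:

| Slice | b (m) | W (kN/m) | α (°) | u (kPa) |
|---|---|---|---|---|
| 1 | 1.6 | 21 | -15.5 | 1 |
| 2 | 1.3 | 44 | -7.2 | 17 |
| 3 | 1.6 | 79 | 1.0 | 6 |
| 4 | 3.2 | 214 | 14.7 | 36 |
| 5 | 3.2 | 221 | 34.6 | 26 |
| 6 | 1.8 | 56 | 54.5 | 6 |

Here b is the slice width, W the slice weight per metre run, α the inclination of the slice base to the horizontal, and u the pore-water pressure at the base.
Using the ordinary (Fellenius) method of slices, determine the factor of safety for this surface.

FS = 1.25

Ordinary method of slices: FS = Σ[c'·Δl_i + (W_i cosα_i − u_i·Δl_i)·tanφ'] / Σ W_i sinα_i, with Δl_i = b_i / cosα_i.
Slice 1: Δl = 1.6/cos(-15.5°) = 1.660 m; N'_1 = 21·cos(-15.5°) − 1·1.660 = 18.6; c'Δl = 13.62; W sinα = -5.6
Slice 2: Δl = 1.3/cos(-7.2°) = 1.310 m; N'_2 = 44·cos(-7.2°) − 17·1.310 = 21.4; c'Δl = 10.74; W sinα = -5.5
Slice 3: Δl = 1.6/cos1.0° = 1.600 m; N'_3 = 79·cos1.0° − 6·1.600 = 69.4; c'Δl = 13.12; W sinα = 1.4
Slice 4: Δl = 3.2/cos14.7° = 3.308 m; N'_4 = 214·cos14.7° − 36·3.308 = 87.9; c'Δl = 27.13; W sinα = 54.3
Slice 5: Δl = 3.2/cos34.6° = 3.888 m; N'_5 = 221·cos34.6° − 26·3.888 = 80.8; c'Δl = 31.88; W sinα = 125.5
Slice 6: Δl = 1.8/cos54.5° = 3.100 m; N'_6 = 56·cos54.5° − 6·3.100 = 13.9; c'Δl = 25.42; W sinα = 45.6
Σc'Δl = 121.9 kN/m; ΣN' = 292.0 kN/m; ΣW sinα = 215.6 kN/m
Resisting = 121.9 + 292.0·tan26.9° = 121.9 + 148.1 = 270.0 kN/m
FS = 270.0 / 215.6 = 1.252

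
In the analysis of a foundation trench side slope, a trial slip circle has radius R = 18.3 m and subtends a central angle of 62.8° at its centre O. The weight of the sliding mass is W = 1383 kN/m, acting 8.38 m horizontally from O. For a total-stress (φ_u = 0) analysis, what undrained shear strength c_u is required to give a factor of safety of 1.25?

c_u = 39.5 kPa

FS = c_u·L_a·R / (W·d), so c_u = FS·W·d / (L_a·R).
Arc length L_a = R·θ = 18.3·(62.8°·π/180) = 18.3·1.0961 = 20.06 m
c_u = 1.25·1383·8.38 / (20.06·18.3) = 14486.9 / 367.06 = 39.47 kPa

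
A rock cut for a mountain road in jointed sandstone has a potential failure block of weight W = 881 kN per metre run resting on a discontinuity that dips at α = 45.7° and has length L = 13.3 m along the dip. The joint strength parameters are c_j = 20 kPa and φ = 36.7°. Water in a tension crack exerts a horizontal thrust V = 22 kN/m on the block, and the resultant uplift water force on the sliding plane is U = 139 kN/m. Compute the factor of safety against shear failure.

FS = 0.94

Resolving the block weight along and normal to the plane and applying the Mohr–Coulomb strength on the joint:
N' = W cosα − U − V sinα = 881·cos45.7° − 139 − 22·sin45.7° = 460.6 kN/m
Driving force T = W sinα + V cosα = 881·sin45.7° + 22·cos45.7° = 645.9 kN/m
Resisting force R = c_j·L + N'·tanφ = 20·13.3 + 460.6·tan36.7° = 266.0 + 343.3 = 609.3 kN/m
FS = R / T = 609.3 / 645.9 = 0.943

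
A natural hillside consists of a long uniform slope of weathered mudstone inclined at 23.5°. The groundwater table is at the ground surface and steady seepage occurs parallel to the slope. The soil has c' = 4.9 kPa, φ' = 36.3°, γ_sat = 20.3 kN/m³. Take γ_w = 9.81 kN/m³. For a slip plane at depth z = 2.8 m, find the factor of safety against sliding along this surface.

With seepage parallel to the slope and the water table at the surface, the effective normal stress on the slip plane uses the buoyant unit weight γ' = γ_sat − γ_w while the driving shear stress uses γ_sat:
FS = [c' + γ' z cos²β tanφ'] / [γ_sat z sinβ cosβ]
γ' = 20.3 − 9.81 = 10.49 kN/m³
Numerator = 4.9 + 10.49·2.8·cos²23.5°·tan36.3° = 4.9 + 10.49·2.8·0.8410·0.7346 = 23.045 kPa
Denominator = 20.3·2.8·sin23.5°·cos23.5° = 20.3·2.8·0.3987·0.9171 = 20.785 kPa
FS = 23.045 / 20.785 = 1.109

FS = 1.11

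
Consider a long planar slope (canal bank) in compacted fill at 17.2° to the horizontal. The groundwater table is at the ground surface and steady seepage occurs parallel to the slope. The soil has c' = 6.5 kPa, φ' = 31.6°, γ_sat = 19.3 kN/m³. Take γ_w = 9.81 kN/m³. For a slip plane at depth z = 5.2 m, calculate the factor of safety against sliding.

FS = 1.21

With seepage parallel to the slope and the water table at the surface, the effective normal stress on the slip plane uses the buoyant unit weight γ' = γ_sat − γ_w while the driving shear stress uses γ_sat:
FS = [c' + γ' z cos²β tanφ'] / [γ_sat z sinβ cosβ]
γ' = 19.3 − 9.81 = 9.49 kN/m³
Numerator = 6.5 + 9.49·5.2·cos²17.2°·tan31.6° = 6.5 + 9.49·5.2·0.9126·0.6152 = 34.204 kPa
Denominator = 19.3·5.2·sin17.2°·cos17.2° = 19.3·5.2·0.2957·0.9553 = 28.350 kPa
FS = 34.204 / 28.350 = 1.207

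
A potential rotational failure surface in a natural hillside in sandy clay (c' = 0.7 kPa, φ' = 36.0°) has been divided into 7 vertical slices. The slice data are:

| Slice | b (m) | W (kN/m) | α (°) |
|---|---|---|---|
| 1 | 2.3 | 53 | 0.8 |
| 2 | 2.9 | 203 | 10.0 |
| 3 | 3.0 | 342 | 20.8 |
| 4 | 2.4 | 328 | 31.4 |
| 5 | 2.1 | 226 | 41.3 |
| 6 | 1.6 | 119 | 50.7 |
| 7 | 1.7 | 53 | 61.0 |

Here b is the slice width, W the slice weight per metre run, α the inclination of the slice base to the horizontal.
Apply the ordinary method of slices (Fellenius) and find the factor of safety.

Ordinary method of slices: FS = Σ[c'·Δl_i + (W_i cosα_i)·tanφ'] / Σ W_i sinα_i, with Δl_i = b_i / cosα_i.
Slice 1: Δl = 2.3/cos0.8° = 2.300 m; N'_1 = 53·cos0.8° = 53.0; c'Δl = 1.61; W sinα = 0.7
Slice 2: Δl = 2.9/cos10.0° = 2.945 m; N'_2 = 203·cos10.0° = 199.9; c'Δl = 2.06; W sinα = 35.3
Slice 3: Δl = 3.0/cos20.8° = 3.209 m; N'_3 = 342·cos20.8° = 319.7; c'Δl = 2.25; W sinα = 121.4
Slice 4: Δl = 2.4/cos31.4° = 2.812 m; N'_4 = 328·cos31.4° = 280.0; c'Δl = 1.97; W sinα = 170.9
Slice 5: Δl = 2.1/cos41.3° = 2.795 m; N'_5 = 226·cos41.3° = 169.8; c'Δl = 1.96; W sinα = 149.2
Slice 6: Δl = 1.6/cos50.7° = 2.526 m; N'_6 = 119·cos50.7° = 75.4; c'Δl = 1.77; W sinα = 92.1
Slice 7: Δl = 1.7/cos61.0° = 3.507 m; N'_7 = 53·cos61.0° = 25.7; c'Δl = 2.45; W sinα = 46.4
Σc'Δl = 14.1 kN/m; ΣN' = 1123.4 kN/m; ΣW sinα = 615.9 kN/m
Resisting = 14.1 + 1123.4·tan36.0° = 14.1 + 816.2 = 830.3 kN/m
FS = 830.3 / 615.9 = 1.348

FS = 1.35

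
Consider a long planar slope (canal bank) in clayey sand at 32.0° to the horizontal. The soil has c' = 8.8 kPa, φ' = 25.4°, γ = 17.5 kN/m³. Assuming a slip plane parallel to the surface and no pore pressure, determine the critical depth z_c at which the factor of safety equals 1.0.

Setting FS = 1.00 in FS = [c' + γz cos²β tanφ'] / [γz sinβ cosβ] and solving for z:
z = c' / [γ cosβ (FS·sinβ − cosβ·tanφ')]
  = 8.8 / [17.5·cos32.0°·(1.00·sin32.0° − cos32.0°·tan25.4°)]
  = 8.8 / [17.5·0.8480·(1.00·0.5299 − 0.8480·0.4748)]
  = 8.8 / 1.8883 = 4.660 m

z_c = 4.66 m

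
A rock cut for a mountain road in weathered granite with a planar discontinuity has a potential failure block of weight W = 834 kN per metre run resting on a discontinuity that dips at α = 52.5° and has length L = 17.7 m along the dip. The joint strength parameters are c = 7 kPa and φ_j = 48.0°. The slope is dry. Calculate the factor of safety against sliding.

FS = 1.04

Resolving the block weight along and normal to the plane and applying the Mohr–Coulomb strength on the joint:
N' = W cosα = 834·cos52.5° = 507.7 kN/m
Driving force T = W sinα = 834·sin52.5° = 661.7 kN/m
Resisting force R = c·L + N'·tanφ_j = 7·17.7 + 507.7·tan48.0° = 123.9 + 563.9 = 687.8 kN/m
FS = R / T = 687.8 / 661.7 = 1.039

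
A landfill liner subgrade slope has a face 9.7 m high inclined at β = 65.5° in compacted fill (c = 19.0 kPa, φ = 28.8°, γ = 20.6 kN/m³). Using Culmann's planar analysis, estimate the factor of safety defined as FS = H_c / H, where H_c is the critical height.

FS = 1.53

H_c = (4c/γ) · sinβ cosφ / [1 − cos(β − φ)]
    = (4·19.0/20.6) · sin65.5°·cos28.8° / [1 − cos36.7°]
    = 3.689 · 0.7974 / 0.1982 = 14.84 m
FS = H_c / H = 14.84 / 9.7 = 1.530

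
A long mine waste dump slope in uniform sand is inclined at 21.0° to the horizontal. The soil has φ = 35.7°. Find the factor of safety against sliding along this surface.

For a dry cohesionless infinite slope the factor of safety is FS = tanφ / tanβ.
FS = tan35.7° / tan21.0° = 0.7186 / 0.3839 = 1.872

FS = 1.87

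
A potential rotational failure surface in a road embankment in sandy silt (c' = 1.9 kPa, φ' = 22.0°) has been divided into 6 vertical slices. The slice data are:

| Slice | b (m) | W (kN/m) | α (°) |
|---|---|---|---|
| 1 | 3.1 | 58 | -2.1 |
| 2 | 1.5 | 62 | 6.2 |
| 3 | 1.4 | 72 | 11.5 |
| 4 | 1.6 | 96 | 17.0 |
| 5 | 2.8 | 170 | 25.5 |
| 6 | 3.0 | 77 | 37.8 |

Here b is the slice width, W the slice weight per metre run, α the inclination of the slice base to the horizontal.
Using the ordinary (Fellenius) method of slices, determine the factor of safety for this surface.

FS = 1.36

Ordinary method of slices: FS = Σ[c'·Δl_i + (W_i cosα_i)·tanφ'] / Σ W_i sinα_i, with Δl_i = b_i / cosα_i.
Slice 1: Δl = 3.1/cos(-2.1°) = 3.102 m; N'_1 = 58·cos(-2.1°) = 58.0; c'Δl = 5.89; W sinα = -2.1
Slice 2: Δl = 1.5/cos6.2° = 1.509 m; N'_2 = 62·cos6.2° = 61.6; c'Δl = 2.87; W sinα = 6.7
Slice 3: Δl = 1.4/cos11.5° = 1.429 m; N'_3 = 72·cos11.5° = 70.6; c'Δl = 2.71; W sinα = 14.4
Slice 4: Δl = 1.6/cos17.0° = 1.673 m; N'_4 = 96·cos17.0° = 91.8; c'Δl = 3.18; W sinα = 28.1
Slice 5: Δl = 2.8/cos25.5° = 3.102 m; N'_5 = 170·cos25.5° = 153.4; c'Δl = 5.89; W sinα = 73.2
Slice 6: Δl = 3.0/cos37.8° = 3.797 m; N'_6 = 77·cos37.8° = 60.8; c'Δl = 7.21; W sinα = 47.2
Σc'Δl = 27.8 kN/m; ΣN' = 496.2 kN/m; ΣW sinα = 167.4 kN/m
Resisting = 27.8 + 496.2·tan22.0° = 27.8 + 200.5 = 228.3 kN/m
FS = 228.3 / 167.4 = 1.364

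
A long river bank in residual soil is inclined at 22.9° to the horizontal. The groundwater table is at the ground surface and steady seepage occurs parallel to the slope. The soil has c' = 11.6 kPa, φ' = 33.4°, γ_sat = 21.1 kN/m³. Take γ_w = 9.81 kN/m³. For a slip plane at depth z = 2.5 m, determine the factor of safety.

FS = 1.45

With seepage parallel to the slope and the water table at the surface, the effective normal stress on the slip plane uses the buoyant unit weight γ' = γ_sat − γ_w while the driving shear stress uses γ_sat:
FS = [c' + γ' z cos²β tanφ'] / [γ_sat z sinβ cosβ]
γ' = 21.1 − 9.81 = 11.29 kN/m³
Numerator = 11.6 + 11.29·2.5·cos²22.9°·tan33.4° = 11.6 + 11.29·2.5·0.8486·0.6594 = 27.393 kPa
Denominator = 21.1·2.5·sin22.9°·cos22.9° = 21.1·2.5·0.3891·0.9212 = 18.909 kPa
FS = 27.393 / 18.909 = 1.449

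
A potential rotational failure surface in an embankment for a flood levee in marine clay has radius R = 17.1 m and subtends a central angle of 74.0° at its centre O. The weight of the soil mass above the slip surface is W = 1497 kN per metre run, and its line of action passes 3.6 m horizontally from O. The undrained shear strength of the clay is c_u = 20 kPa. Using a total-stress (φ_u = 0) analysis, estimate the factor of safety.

FS = 1.40

Taking moments about the centre O, the resisting moment is provided by the undrained shear strength acting along the arc:
Arc length L_a = R·θ = 17.1·(74.0°·π/180) = 17.1·1.2915 = 22.09 m
M_R = c_u·L_a·R = 20·22.09·17.1 = 7553.2 kN·m/m
M_D = W·d = 1497·3.6 = 5389.2 kN·m/m
FS = M_R / M_D = 7553.2 / 5389.2 = 1.402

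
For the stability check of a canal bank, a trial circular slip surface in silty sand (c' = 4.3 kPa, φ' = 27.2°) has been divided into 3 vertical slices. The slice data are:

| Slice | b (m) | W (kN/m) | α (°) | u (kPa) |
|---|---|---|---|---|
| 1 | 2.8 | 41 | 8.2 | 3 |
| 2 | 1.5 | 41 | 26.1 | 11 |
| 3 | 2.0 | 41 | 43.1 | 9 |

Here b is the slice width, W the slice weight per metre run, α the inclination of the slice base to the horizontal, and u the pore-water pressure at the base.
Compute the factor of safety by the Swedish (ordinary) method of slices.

Ordinary method of slices: FS = Σ[c'·Δl_i + (W_i cosα_i − u_i·Δl_i)·tanφ'] / Σ W_i sinα_i, with Δl_i = b_i / cosα_i.
Slice 1: Δl = 2.8/cos8.2° = 2.829 m; N'_1 = 41·cos8.2° − 3·2.829 = 32.1; c'Δl = 12.16; W sinα = 5.8
Slice 2: Δl = 1.5/cos26.1° = 1.670 m; N'_2 = 41·cos26.1° − 11·1.670 = 18.4; c'Δl = 7.18; W sinα = 18.0
Slice 3: Δl = 2.0/cos43.1° = 2.739 m; N'_3 = 41·cos43.1° − 9·2.739 = 5.3; c'Δl = 11.78; W sinα = 28.0
Σc'Δl = 31.1 kN/m; ΣN' = 55.8 kN/m; ΣW sinα = 51.9 kN/m
Resisting = 31.1 + 55.8·tan27.2° = 31.1 + 28.7 = 59.8 kN/m
FS = 59.8 / 51.9 = 1.153

FS = 1.15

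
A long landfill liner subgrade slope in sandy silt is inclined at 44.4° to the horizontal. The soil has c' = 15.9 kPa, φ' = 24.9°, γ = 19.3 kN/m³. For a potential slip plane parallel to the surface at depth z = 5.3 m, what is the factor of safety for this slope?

For an infinite slope with a slip plane parallel to the surface (no pore pressure): FS = [c' + γz cos²β tanφ'] / [γz sinβ cosβ].
γz = 19.3·5.3 = 102.29 kN/m²
Numerator = 15.9 + 102.29·cos²44.4°·tan24.9° = 15.9 + 102.29·0.5105·0.4642 = 40.138 kPa
Denominator = 102.29·sin44.4°·cos44.4° = 102.29·0.6997·0.7145 = 51.134 kPa
FS = 40.138 / 51.134 = 0.785

FS = 0.78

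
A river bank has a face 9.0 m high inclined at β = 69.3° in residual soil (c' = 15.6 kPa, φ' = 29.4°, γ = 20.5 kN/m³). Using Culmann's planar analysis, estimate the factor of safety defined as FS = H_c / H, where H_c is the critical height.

H_c = (4c'/γ) · sinβ cosφ' / [1 − cos(β − φ')]
    = (4·15.6/20.5) · sin69.3°·cos29.4° / [1 − cos39.9°]
    = 3.044 · 0.8150 / 0.2328 = 10.65 m
FS = H_c / H = 10.65 / 9.0 = 1.184

FS = 1.18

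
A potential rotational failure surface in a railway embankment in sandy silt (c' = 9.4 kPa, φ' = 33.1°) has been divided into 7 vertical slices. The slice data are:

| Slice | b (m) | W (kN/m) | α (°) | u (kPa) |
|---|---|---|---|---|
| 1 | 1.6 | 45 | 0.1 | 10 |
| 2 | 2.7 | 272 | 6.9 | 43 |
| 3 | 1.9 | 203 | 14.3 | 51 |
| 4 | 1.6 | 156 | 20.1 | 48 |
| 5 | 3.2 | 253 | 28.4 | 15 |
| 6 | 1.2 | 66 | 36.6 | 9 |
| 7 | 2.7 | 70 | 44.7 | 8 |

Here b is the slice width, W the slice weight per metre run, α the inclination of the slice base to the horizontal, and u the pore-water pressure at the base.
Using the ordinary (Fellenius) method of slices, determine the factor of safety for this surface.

Ordinary method of slices: FS = Σ[c'·Δl_i + (W_i cosα_i − u_i·Δl_i)·tanφ'] / Σ W_i sinα_i, with Δl_i = b_i / cosα_i.
Slice 1: Δl = 1.6/cos0.1° = 1.600 m; N'_1 = 45·cos0.1° − 10·1.600 = 29.0; c'Δl = 15.04; W sinα = 0.1
Slice 2: Δl = 2.7/cos6.9° = 2.720 m; N'_2 = 272·cos6.9° − 43·2.720 = 153.1; c'Δl = 25.57; W sinα = 32.7
Slice 3: Δl = 1.9/cos14.3° = 1.961 m; N'_3 = 203·cos14.3° − 51·1.961 = 96.7; c'Δl = 18.43; W sinα = 50.1
Slice 4: Δl = 1.6/cos20.1° = 1.704 m; N'_4 = 156·cos20.1° − 48·1.704 = 64.7; c'Δl = 16.02; W sinα = 53.6
Slice 5: Δl = 3.2/cos28.4° = 3.638 m; N'_5 = 253·cos28.4° − 15·3.638 = 168.0; c'Δl = 34.20; W sinα = 120.3
Slice 6: Δl = 1.2/cos36.6° = 1.495 m; N'_6 = 66·cos36.6° − 9·1.495 = 39.5; c'Δl = 14.05; W sinα = 39.4
Slice 7: Δl = 2.7/cos44.7° = 3.799 m; N'_7 = 70·cos44.7° − 8·3.799 = 19.4; c'Δl = 35.71; W sinα = 49.2
Σc'Δl = 159.0 kN/m; ΣN' = 570.4 kN/m; ΣW sinα = 345.4 kN/m
Resisting = 159.0 + 570.4·tan33.1° = 159.0 + 371.8 = 530.8 kN/m
FS = 530.8 / 345.4 = 1.537

FS = 1.54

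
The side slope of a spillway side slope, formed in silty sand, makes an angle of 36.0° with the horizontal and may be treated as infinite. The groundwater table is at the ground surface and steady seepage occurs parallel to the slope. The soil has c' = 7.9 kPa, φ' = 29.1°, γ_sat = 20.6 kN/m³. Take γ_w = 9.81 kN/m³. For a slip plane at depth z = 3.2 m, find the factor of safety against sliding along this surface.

With seepage parallel to the slope and the water table at the surface, the effective normal stress on the slip plane uses the buoyant unit weight γ' = γ_sat − γ_w while the driving shear stress uses γ_sat:
FS = [c' + γ' z cos²β tanφ'] / [γ_sat z sinβ cosβ]
γ' = 20.6 − 9.81 = 10.79 kN/m³
Numerator = 7.9 + 10.79·3.2·cos²36.0°·tan29.1° = 7.9 + 10.79·3.2·0.6545·0.5566 = 20.478 kPa
Denominator = 20.6·3.2·sin36.0°·cos36.0° = 20.6·3.2·0.5878·0.8090 = 31.347 kPa
FS = 20.478 / 31.347 = 0.653

FS = 0.65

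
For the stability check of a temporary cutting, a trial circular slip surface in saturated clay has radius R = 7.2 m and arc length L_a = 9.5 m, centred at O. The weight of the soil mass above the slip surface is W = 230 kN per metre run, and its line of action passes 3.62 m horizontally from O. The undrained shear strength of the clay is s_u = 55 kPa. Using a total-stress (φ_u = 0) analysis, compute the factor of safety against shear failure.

FS = 4.52

Taking moments about the centre O, the resisting moment is provided by the undrained shear strength acting along the arc:
M_R = s_u·L_a·R = 55·9.50·7.2 = 3762.0 kN·m/m
M_D = W·d = 230·3.62 = 832.6 kN·m/m
FS = M_R / M_D = 3762.0 / 832.6 = 4.518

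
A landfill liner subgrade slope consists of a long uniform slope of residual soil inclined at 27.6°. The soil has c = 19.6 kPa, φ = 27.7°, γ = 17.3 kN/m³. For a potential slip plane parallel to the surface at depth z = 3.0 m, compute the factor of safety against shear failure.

FS = 1.92

For an infinite slope with a slip plane parallel to the surface (no pore pressure): FS = [c + γz cos²β tanφ] / [γz sinβ cosβ].
γz = 17.3·3.0 = 51.90 kN/m²
Numerator = 19.6 + 51.90·cos²27.6°·tan27.7° = 19.6 + 51.90·0.7854·0.5250 = 40.999 kPa
Denominator = 51.90·sin27.6°·cos27.6° = 51.90·0.4633·0.8862 = 21.309 kPa
FS = 40.999 / 21.309 = 1.924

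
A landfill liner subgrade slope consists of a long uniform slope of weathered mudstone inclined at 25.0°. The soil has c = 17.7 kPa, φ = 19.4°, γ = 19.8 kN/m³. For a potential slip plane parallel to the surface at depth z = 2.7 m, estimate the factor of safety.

For an infinite slope with a slip plane parallel to the surface (no pore pressure): FS = [c + γz cos²β tanφ] / [γz sinβ cosβ].
γz = 19.8·2.7 = 53.46 kN/m²
Numerator = 17.7 + 53.46·cos²25.0°·tan19.4° = 17.7 + 53.46·0.8214·0.3522 = 33.164 kPa
Denominator = 53.46·sin25.0°·cos25.0° = 53.46·0.4226·0.9063 = 20.476 kPa
FS = 33.164 / 20.476 = 1.620

FS = 1.62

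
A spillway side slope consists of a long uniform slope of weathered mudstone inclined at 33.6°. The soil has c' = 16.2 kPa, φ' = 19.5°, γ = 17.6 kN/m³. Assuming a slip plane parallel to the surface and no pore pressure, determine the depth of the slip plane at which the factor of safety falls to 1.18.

z = 3.09 m

Setting FS = 1.18 in FS = [c' + γz cos²β tanφ'] / [γz sinβ cosβ] and solving for z:
z = c' / [γ cosβ (FS·sinβ − cosβ·tanφ')]
  = 16.2 / [17.6·cos33.6°·(1.18·sin33.6° − cos33.6°·tan19.5°)]
  = 16.2 / [17.6·0.8329·(1.18·0.5534 − 0.8329·0.3541)]
  = 16.2 / 5.2488 = 3.086 m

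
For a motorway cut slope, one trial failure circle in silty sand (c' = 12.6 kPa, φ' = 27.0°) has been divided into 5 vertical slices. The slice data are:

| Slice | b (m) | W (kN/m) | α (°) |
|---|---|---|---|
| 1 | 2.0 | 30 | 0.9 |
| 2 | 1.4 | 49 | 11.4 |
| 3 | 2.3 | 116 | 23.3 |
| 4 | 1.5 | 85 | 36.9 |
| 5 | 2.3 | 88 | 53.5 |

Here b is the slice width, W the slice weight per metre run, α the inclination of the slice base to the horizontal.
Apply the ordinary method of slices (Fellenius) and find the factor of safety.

Ordinary method of slices: FS = Σ[c'·Δl_i + (W_i cosα_i)·tanφ'] / Σ W_i sinα_i, with Δl_i = b_i / cosα_i.
Slice 1: Δl = 2.0/cos0.9° = 2.000 m; N'_1 = 30·cos0.9° = 30.0; c'Δl = 25.20; W sinα = 0.5
Slice 2: Δl = 1.4/cos11.4° = 1.428 m; N'_2 = 49·cos11.4° = 48.0; c'Δl = 18.00; W sinα = 9.7
Slice 3: Δl = 2.3/cos23.3° = 2.504 m; N'_3 = 116·cos23.3° = 106.5; c'Δl = 31.55; W sinα = 45.9
Slice 4: Δl = 1.5/cos36.9° = 1.876 m; N'_4 = 85·cos36.9° = 68.0; c'Δl = 23.63; W sinα = 51.0
Slice 5: Δl = 2.3/cos53.5° = 3.867 m; N'_5 = 88·cos53.5° = 52.3; c'Δl = 48.72; W sinα = 70.7
Σc'Δl = 147.1 kN/m; ΣN' = 304.9 kN/m; ΣW sinα = 177.8 kN/m
Resisting = 147.1 + 304.9·tan27.0° = 147.1 + 155.3 = 302.5 kN/m
FS = 302.5 / 177.8 = 1.701

FS = 1.70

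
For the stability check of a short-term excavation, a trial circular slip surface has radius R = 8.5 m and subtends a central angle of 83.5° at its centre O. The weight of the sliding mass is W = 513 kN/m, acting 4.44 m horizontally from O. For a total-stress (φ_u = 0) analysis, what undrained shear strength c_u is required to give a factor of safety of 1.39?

FS = c_u·L_a·R / (W·d), so c_u = FS·W·d / (L_a·R).
Arc length L_a = R·θ = 8.5·(83.5°·π/180) = 8.5·1.4573 = 12.39 m
c_u = 1.39·513·4.44 / (12.39·8.5) = 3166.0 / 105.29 = 30.07 kPa

c_u = 30.1 kPa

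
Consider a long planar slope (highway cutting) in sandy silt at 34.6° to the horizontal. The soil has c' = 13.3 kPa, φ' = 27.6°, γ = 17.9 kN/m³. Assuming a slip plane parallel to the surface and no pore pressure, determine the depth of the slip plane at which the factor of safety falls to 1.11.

Setting FS = 1.11 in FS = [c' + γz cos²β tanφ'] / [γz sinβ cosβ] and solving for z:
z = c' / [γ cosβ (FS·sinβ − cosβ·tanφ')]
  = 13.3 / [17.9·cos34.6°·(1.11·sin34.6° − cos34.6°·tan27.6°)]
  = 13.3 / [17.9·0.8231·(1.11·0.5678 − 0.8231·0.5228)]
  = 13.3 / 2.9466 = 4.514 m

z = 4.51 m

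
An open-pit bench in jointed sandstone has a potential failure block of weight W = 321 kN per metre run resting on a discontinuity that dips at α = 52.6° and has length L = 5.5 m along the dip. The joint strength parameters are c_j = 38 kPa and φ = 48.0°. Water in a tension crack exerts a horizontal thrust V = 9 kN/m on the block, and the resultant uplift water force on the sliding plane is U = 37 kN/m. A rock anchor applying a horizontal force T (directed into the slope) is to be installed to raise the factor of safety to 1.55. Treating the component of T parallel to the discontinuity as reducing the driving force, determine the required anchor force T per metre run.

Resolving forces along and normal to the sliding plane, with the horizontal anchor force T adding T·sinα to the effective normal force and T·cosα acting up the plane against the driving force:
FS = [c_jL + (W cosα − U − V sinα + T sinα) tanφ] / [W sinα + V cosα − T cosα]
Without the anchor: N' = 150.8 kN/m, driving T_d = 260.5 kN/m, resisting R = 38·5.5 + 150.8·tan48.0° = 376.5 kN/m, FS = 1.45.
Setting FS = 1.55 and solving for T:
1.55·(260.5 − T cos52.6°) = 376.5 + T sin52.6°·tan48.0°
T·(sin52.6°·tan48.0° + 1.55·cos52.6°) = 1.55·260.5 − 376.5
T·(0.7944·1.1106 + 1.55·0.6074) = 403.7 − 376.5 = 27.2
T·1.8237 = 27.2
T = 14.9 kN/m

T = 15 kN/m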